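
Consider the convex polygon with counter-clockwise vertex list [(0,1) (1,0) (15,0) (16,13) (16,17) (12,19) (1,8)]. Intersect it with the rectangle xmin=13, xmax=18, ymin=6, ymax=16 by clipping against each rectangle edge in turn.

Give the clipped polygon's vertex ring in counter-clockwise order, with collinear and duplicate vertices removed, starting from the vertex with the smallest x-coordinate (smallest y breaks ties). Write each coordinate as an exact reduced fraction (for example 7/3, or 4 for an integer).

Clipped polygon: [(13,6) (201/13,6) (16,13) (16,16) (13,16)]

1. After x ≥ 13: [(13,0) (15,0) (16,13) (16,17) (13,37/2)]
2. After x ≤ 18: [(13,0) (15,0) (16,13) (16,17) (13,37/2)]
3. After y ≥ 6: [(13,6) (201/13,6) (16,13) (16,17) (13,37/2)]
4. After y ≤ 16: [(13,16) (13,6) (201/13,6) (16,13) (16,16)]
5. Canonical ring: [(13,6) (201/13,6) (16,13) (16,16) (13,16)]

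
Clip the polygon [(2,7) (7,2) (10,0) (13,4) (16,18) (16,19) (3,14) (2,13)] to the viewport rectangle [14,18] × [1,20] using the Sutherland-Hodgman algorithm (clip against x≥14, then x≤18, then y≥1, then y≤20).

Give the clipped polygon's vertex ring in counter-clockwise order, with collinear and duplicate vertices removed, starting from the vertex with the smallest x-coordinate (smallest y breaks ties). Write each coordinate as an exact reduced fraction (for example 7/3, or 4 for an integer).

Clipped polygon: [(14,26/3) (16,18) (16,19) (14,237/13)]

1. After x ≥ 14: [(14,26/3) (16,18) (16,19) (14,237/13)]
2. After x ≤ 18: [(14,26/3) (16,18) (16,19) (14,237/13)]
3. After y ≥ 1: [(14,26/3) (16,18) (16,19) (14,237/13)]
4. After y ≤ 20: [(14,26/3) (16,18) (16,19) (14,237/13)]
5. Canonical ring: [(14,26/3) (16,18) (16,19) (14,237/13)]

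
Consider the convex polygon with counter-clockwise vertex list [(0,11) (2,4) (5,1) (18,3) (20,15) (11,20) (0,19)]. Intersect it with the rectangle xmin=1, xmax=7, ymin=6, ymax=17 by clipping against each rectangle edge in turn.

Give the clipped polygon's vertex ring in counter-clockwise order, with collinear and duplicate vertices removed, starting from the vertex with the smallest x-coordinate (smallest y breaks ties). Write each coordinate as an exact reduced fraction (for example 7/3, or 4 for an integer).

Clipped polygon: [(1,15/2) (10/7,6) (7,6) (7,17) (1,17)]

1. After x ≥ 1: [(1,15/2) (2,4) (5,1) (18,3) (20,15) (11,20) (1,210/11)]
2. After x ≤ 7: [(1,15/2) (2,4) (5,1) (7,17/13) (7,216/11) (1,210/11)]
3. After y ≥ 6: [(1,15/2) (10/7,6) (7,6) (7,216/11) (1,210/11)]
4. After y ≤ 17: [(1,17) (1,15/2) (10/7,6) (7,6) (7,17)]
5. Canonical ring: [(1,15/2) (10/7,6) (7,6) (7,17) (1,17)]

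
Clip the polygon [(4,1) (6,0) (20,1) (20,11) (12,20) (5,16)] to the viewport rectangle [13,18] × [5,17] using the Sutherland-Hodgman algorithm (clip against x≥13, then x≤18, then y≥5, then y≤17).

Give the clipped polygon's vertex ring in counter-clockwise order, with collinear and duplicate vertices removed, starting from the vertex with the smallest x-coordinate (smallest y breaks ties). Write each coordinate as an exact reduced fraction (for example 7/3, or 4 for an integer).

1. After x ≥ 13: [(13,1/2) (20,1) (20,11) (13,151/8)]
2. After x ≤ 18: [(13,1/2) (18,6/7) (18,53/4) (13,151/8)]
3. After y ≥ 5: [(13,5) (18,5) (18,53/4) (13,151/8)]
4. After y ≤ 17: [(13,17) (13,5) (18,5) (18,53/4) (44/3,17)]
5. Canonical ring: [(13,5) (18,5) (18,53/4) (44/3,17) (13,17)]

Clipped polygon: [(13,5) (18,5) (18,53/4) (44/3,17) (13,17)]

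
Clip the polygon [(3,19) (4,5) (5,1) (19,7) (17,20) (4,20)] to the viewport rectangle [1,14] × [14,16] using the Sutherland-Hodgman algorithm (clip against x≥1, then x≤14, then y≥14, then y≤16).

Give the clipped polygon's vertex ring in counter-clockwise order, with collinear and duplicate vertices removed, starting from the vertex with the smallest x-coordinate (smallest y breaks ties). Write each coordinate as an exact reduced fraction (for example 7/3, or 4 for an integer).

1. After x ≥ 1: [(3,19) (4,5) (5,1) (19,7) (17,20) (4,20)]
2. After x ≤ 14: [(3,19) (4,5) (5,1) (14,34/7) (14,20) (4,20)]
3. After y ≥ 14: [(3,19) (47/14,14) (14,14) (14,20) (4,20)]
4. After y ≤ 16: [(45/14,16) (47/14,14) (14,14) (14,16)]
5. Canonical ring: [(45/14,16) (47/14,14) (14,14) (14,16)]

Clipped polygon: [(45/14,16) (47/14,14) (14,14) (14,16)]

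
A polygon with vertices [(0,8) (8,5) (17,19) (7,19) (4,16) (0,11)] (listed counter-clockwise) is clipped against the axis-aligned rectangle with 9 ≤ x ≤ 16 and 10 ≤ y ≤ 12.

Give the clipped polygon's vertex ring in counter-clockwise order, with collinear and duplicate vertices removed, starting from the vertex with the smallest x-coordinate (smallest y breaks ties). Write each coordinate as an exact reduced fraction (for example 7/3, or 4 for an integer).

1. After x ≥ 9: [(9,59/9) (17,19) (9,19)]
2. After x ≤ 16: [(9,59/9) (16,157/9) (16,19) (9,19)]
3. After y ≥ 10: [(9,10) (157/14,10) (16,157/9) (16,19) (9,19)]
4. After y ≤ 12: [(9,12) (9,10) (157/14,10) (25/2,12)]
5. Canonical ring: [(9,10) (157/14,10) (25/2,12) (9,12)]

Clipped polygon: [(9,10) (157/14,10) (25/2,12) (9,12)]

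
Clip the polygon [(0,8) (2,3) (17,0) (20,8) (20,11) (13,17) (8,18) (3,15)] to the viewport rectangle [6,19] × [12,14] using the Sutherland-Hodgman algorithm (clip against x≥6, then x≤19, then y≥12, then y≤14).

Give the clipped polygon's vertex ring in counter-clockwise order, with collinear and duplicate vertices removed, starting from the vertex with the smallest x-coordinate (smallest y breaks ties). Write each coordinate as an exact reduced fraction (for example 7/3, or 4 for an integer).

1. After x ≥ 6: [(6,11/5) (17,0) (20,8) (20,11) (13,17) (8,18) (6,84/5)]
2. After x ≤ 19: [(6,11/5) (17,0) (19,16/3) (19,83/7) (13,17) (8,18) (6,84/5)]
3. After y ≥ 12: [(6,12) (113/6,12) (13,17) (8,18) (6,84/5)]
4. After y ≤ 14: [(6,14) (6,12) (113/6,12) (33/2,14)]
5. Canonical ring: [(6,12) (113/6,12) (33/2,14) (6,14)]

Clipped polygon: [(6,12) (113/6,12) (33/2,14) (6,14)]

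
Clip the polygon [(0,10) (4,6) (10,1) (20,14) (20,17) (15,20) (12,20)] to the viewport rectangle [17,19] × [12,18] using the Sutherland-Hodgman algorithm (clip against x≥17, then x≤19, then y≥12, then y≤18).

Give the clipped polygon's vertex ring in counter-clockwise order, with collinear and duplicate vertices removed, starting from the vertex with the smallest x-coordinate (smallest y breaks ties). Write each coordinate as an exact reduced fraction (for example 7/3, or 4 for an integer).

Clipped polygon: [(17,12) (240/13,12) (19,127/10) (19,88/5) (55/3,18) (17,18)]

1. After x ≥ 17: [(17,101/10) (20,14) (20,17) (17,94/5)]
2. After x ≤ 19: [(17,101/10) (19,127/10) (19,88/5) (17,94/5)]
3. After y ≥ 12: [(17,12) (240/13,12) (19,127/10) (19,88/5) (17,94/5)]
4. After y ≤ 18: [(17,18) (17,12) (240/13,12) (19,127/10) (19,88/5) (55/3,18)]
5. Canonical ring: [(17,12) (240/13,12) (19,127/10) (19,88/5) (55/3,18) (17,18)]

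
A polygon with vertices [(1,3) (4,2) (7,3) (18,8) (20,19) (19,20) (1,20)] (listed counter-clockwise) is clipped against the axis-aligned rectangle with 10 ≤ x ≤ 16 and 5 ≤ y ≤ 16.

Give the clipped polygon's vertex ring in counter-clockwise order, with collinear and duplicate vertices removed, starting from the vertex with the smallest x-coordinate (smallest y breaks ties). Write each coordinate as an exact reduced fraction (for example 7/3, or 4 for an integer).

Clipped polygon: [(10,5) (57/5,5) (16,78/11) (16,16) (10,16)]

1. After x ≥ 10: [(10,48/11) (18,8) (20,19) (19,20) (10,20)]
2. After x ≤ 16: [(10,48/11) (16,78/11) (16,20) (10,20)]
3. After y ≥ 5: [(10,5) (57/5,5) (16,78/11) (16,20) (10,20)]
4. After y ≤ 16: [(10,16) (10,5) (57/5,5) (16,78/11) (16,16)]
5. Canonical ring: [(10,5) (57/5,5) (16,78/11) (16,16) (10,16)]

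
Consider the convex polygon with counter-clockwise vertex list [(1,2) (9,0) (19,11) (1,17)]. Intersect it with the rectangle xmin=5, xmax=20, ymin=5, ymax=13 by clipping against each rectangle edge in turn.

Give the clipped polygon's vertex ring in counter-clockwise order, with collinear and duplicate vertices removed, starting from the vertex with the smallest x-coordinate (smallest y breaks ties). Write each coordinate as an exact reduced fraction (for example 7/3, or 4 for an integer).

1. After x ≥ 5: [(5,1) (9,0) (19,11) (5,47/3)]
2. After x ≤ 20: [(5,1) (9,0) (19,11) (5,47/3)]
3. After y ≥ 5: [(5,5) (149/11,5) (19,11) (5,47/3)]
4. After y ≤ 13: [(5,13) (5,5) (149/11,5) (19,11) (13,13)]
5. Canonical ring: [(5,5) (149/11,5) (19,11) (13,13) (5,13)]

Clipped polygon: [(5,5) (149/11,5) (19,11) (13,13) (5,13)]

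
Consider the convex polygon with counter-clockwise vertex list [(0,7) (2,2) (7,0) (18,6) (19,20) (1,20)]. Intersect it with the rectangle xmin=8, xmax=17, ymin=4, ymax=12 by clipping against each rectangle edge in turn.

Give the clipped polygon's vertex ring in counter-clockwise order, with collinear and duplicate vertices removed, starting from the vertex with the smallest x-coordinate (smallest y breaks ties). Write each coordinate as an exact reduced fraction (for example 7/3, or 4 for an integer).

1. After x ≥ 8: [(8,6/11) (18,6) (19,20) (8,20)]
2. After x ≤ 17: [(8,6/11) (17,60/11) (17,20) (8,20)]
3. After y ≥ 4: [(8,4) (43/3,4) (17,60/11) (17,20) (8,20)]
4. After y ≤ 12: [(8,12) (8,4) (43/3,4) (17,60/11) (17,12)]
5. Canonical ring: [(8,4) (43/3,4) (17,60/11) (17,12) (8,12)]

Clipped polygon: [(8,4) (43/3,4) (17,60/11) (17,12) (8,12)]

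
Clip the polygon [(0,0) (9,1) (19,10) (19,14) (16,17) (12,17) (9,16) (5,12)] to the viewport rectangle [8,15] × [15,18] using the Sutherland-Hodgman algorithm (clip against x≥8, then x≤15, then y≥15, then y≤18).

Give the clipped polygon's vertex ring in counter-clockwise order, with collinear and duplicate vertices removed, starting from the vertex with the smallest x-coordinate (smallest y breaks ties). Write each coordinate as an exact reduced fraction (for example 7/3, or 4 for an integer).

1. After x ≥ 8: [(8,8/9) (9,1) (19,10) (19,14) (16,17) (12,17) (9,16) (8,15)]
2. After x ≤ 15: [(8,8/9) (9,1) (15,32/5) (15,17) (12,17) (9,16) (8,15)]
3. After y ≥ 15: [(8,15) (15,15) (15,17) (12,17) (9,16) (8,15)]
4. After y ≤ 18: [(8,15) (15,15) (15,17) (12,17) (9,16) (8,15)]
5. Canonical ring: [(8,15) (15,15) (15,17) (12,17) (9,16)]

Clipped polygon: [(8,15) (15,15) (15,17) (12,17) (9,16)]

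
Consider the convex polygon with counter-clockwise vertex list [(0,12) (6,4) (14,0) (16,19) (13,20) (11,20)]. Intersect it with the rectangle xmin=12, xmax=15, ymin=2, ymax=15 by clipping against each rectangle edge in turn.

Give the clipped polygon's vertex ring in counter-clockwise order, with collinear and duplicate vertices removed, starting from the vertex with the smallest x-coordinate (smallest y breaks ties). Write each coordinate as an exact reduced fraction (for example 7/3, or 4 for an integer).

Clipped polygon: [(12,2) (270/19,2) (15,19/2) (15,15) (12,15)]

1. After x ≥ 12: [(12,1) (14,0) (16,19) (13,20) (12,20)]
2. After x ≤ 15: [(12,1) (14,0) (15,19/2) (15,58/3) (13,20) (12,20)]
3. After y ≥ 2: [(12,2) (270/19,2) (15,19/2) (15,58/3) (13,20) (12,20)]
4. After y ≤ 15: [(12,15) (12,2) (270/19,2) (15,19/2) (15,15)]
5. Canonical ring: [(12,2) (270/19,2) (15,19/2) (15,15) (12,15)]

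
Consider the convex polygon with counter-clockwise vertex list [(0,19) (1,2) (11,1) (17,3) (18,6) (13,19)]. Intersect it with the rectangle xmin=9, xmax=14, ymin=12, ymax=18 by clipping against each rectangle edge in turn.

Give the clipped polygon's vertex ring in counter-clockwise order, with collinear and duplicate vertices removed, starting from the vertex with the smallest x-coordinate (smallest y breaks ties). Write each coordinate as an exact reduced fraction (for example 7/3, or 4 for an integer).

Clipped polygon: [(9,12) (14,12) (14,82/5) (174/13,18) (9,18)]

1. After x ≥ 9: [(9,19) (9,6/5) (11,1) (17,3) (18,6) (13,19)]
2. After x ≤ 14: [(9,19) (9,6/5) (11,1) (14,2) (14,82/5) (13,19)]
3. After y ≥ 12: [(9,19) (9,12) (14,12) (14,82/5) (13,19)]
4. After y ≤ 18: [(9,18) (9,12) (14,12) (14,82/5) (174/13,18)]
5. Canonical ring: [(9,12) (14,12) (14,82/5) (174/13,18) (9,18)]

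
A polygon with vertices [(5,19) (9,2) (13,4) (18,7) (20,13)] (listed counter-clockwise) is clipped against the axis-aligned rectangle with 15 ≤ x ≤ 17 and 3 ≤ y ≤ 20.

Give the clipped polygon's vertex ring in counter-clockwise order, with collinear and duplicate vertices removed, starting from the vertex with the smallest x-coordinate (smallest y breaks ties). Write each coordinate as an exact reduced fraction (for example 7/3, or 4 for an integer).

Clipped polygon: [(15,26/5) (17,32/5) (17,71/5) (15,15)]

1. After x ≥ 15: [(15,15) (15,26/5) (18,7) (20,13)]
2. After x ≤ 17: [(17,71/5) (15,15) (15,26/5) (17,32/5)]
3. After y ≥ 3: [(17,71/5) (15,15) (15,26/5) (17,32/5)]
4. After y ≤ 20: [(17,71/5) (15,15) (15,26/5) (17,32/5)]
5. Canonical ring: [(15,26/5) (17,32/5) (17,71/5) (15,15)]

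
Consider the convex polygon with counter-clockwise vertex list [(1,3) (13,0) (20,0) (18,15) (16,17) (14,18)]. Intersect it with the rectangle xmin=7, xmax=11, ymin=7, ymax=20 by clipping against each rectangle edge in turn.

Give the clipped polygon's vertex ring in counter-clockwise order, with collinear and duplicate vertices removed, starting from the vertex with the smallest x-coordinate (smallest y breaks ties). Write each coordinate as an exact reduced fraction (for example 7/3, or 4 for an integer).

1. After x ≥ 7: [(7,129/13) (7,3/2) (13,0) (20,0) (18,15) (16,17) (14,18)]
2. After x ≤ 11: [(11,189/13) (7,129/13) (7,3/2) (11,1/2)]
3. After y ≥ 7: [(11,7) (11,189/13) (7,129/13) (7,7)]
4. After y ≤ 20: [(11,7) (11,189/13) (7,129/13) (7,7)]
5. Canonical ring: [(7,7) (11,7) (11,189/13) (7,129/13)]

Clipped polygon: [(7,7) (11,7) (11,189/13) (7,129/13)]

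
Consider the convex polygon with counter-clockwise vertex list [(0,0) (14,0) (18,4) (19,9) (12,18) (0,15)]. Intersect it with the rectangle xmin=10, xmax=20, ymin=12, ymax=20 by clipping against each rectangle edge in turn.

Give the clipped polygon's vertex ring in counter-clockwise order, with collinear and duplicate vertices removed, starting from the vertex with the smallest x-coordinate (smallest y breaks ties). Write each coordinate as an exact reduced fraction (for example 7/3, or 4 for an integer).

1. After x ≥ 10: [(10,0) (14,0) (18,4) (19,9) (12,18) (10,35/2)]
2. After x ≤ 20: [(10,0) (14,0) (18,4) (19,9) (12,18) (10,35/2)]
3. After y ≥ 12: [(10,12) (50/3,12) (12,18) (10,35/2)]
4. After y ≤ 20: [(10,12) (50/3,12) (12,18) (10,35/2)]
5. Canonical ring: [(10,12) (50/3,12) (12,18) (10,35/2)]

Clipped polygon: [(10,12) (50/3,12) (12,18) (10,35/2)]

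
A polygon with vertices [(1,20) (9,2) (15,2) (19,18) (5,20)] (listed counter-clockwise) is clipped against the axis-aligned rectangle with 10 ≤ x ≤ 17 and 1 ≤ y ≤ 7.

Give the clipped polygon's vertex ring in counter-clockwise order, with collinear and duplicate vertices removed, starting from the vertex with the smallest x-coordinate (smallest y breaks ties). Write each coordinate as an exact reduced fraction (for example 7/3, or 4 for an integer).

1. After x ≥ 10: [(10,2) (15,2) (19,18) (10,135/7)]
2. After x ≤ 17: [(10,2) (15,2) (17,10) (17,128/7) (10,135/7)]
3. After y ≥ 1: [(10,2) (15,2) (17,10) (17,128/7) (10,135/7)]
4. After y ≤ 7: [(10,7) (10,2) (15,2) (65/4,7)]
5. Canonical ring: [(10,2) (15,2) (65/4,7) (10,7)]

Clipped polygon: [(10,2) (15,2) (65/4,7) (10,7)]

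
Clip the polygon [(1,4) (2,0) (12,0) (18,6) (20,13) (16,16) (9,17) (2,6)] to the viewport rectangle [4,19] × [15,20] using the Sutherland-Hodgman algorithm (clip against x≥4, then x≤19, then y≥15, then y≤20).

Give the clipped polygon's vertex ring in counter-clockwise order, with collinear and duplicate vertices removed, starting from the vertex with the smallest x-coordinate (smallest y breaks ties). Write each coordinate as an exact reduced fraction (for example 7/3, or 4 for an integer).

1. After x ≥ 4: [(4,0) (12,0) (18,6) (20,13) (16,16) (9,17) (4,64/7)]
2. After x ≤ 19: [(4,0) (12,0) (18,6) (19,19/2) (19,55/4) (16,16) (9,17) (4,64/7)]
3. After y ≥ 15: [(52/3,15) (16,16) (9,17) (85/11,15)]
4. After y ≤ 20: [(52/3,15) (16,16) (9,17) (85/11,15)]
5. Canonical ring: [(85/11,15) (52/3,15) (16,16) (9,17)]

Clipped polygon: [(85/11,15) (52/3,15) (16,16) (9,17)]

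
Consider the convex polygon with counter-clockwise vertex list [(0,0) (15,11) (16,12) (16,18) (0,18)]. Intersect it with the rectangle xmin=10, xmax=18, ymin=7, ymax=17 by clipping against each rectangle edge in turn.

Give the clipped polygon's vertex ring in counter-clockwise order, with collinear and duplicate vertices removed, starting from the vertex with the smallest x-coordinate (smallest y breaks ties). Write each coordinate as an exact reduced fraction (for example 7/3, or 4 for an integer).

1. After x ≥ 10: [(10,22/3) (15,11) (16,12) (16,18) (10,18)]
2. After x ≤ 18: [(10,22/3) (15,11) (16,12) (16,18) (10,18)]
3. After y ≥ 7: [(10,22/3) (15,11) (16,12) (16,18) (10,18)]
4. After y ≤ 17: [(10,17) (10,22/3) (15,11) (16,12) (16,17)]
5. Canonical ring: [(10,22/3) (15,11) (16,12) (16,17) (10,17)]

Clipped polygon: [(10,22/3) (15,11) (16,12) (16,17) (10,17)]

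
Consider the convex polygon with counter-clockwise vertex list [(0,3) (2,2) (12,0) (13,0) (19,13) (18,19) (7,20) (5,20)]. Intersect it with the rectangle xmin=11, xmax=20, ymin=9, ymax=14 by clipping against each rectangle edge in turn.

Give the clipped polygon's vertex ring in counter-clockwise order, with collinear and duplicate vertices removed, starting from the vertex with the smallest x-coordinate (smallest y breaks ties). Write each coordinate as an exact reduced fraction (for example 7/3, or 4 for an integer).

Clipped polygon: [(11,9) (223/13,9) (19,13) (113/6,14) (11,14)]

1. After x ≥ 11: [(11,1/5) (12,0) (13,0) (19,13) (18,19) (11,216/11)]
2. After x ≤ 20: [(11,1/5) (12,0) (13,0) (19,13) (18,19) (11,216/11)]
3. After y ≥ 9: [(11,9) (223/13,9) (19,13) (18,19) (11,216/11)]
4. After y ≤ 14: [(11,14) (11,9) (223/13,9) (19,13) (113/6,14)]
5. Canonical ring: [(11,9) (223/13,9) (19,13) (113/6,14) (11,14)]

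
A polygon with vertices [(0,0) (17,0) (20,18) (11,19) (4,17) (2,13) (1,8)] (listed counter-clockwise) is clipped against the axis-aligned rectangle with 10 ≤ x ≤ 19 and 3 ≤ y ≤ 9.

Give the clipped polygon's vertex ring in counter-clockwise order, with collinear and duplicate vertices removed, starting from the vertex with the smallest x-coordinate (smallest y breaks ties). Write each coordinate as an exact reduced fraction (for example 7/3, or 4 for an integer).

1. After x ≥ 10: [(10,0) (17,0) (20,18) (11,19) (10,131/7)]
2. After x ≤ 19: [(10,0) (17,0) (19,12) (19,163/9) (11,19) (10,131/7)]
3. After y ≥ 3: [(10,3) (35/2,3) (19,12) (19,163/9) (11,19) (10,131/7)]
4. After y ≤ 9: [(10,9) (10,3) (35/2,3) (37/2,9)]
5. Canonical ring: [(10,3) (35/2,3) (37/2,9) (10,9)]

Clipped polygon: [(10,3) (35/2,3) (37/2,9) (10,9)]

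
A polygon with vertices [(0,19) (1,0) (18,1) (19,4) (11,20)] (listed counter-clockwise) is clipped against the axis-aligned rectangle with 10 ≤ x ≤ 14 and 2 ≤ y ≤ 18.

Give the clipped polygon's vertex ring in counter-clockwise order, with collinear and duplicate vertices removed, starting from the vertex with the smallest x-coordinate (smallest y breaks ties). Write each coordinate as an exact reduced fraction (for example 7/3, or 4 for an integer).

Clipped polygon: [(10,2) (14,2) (14,14) (12,18) (10,18)]

1. After x ≥ 10: [(10,219/11) (10,9/17) (18,1) (19,4) (11,20)]
2. After x ≤ 14: [(10,219/11) (10,9/17) (14,13/17) (14,14) (11,20)]
3. After y ≥ 2: [(10,219/11) (10,2) (14,2) (14,14) (11,20)]
4. After y ≤ 18: [(10,18) (10,2) (14,2) (14,14) (12,18)]
5. Canonical ring: [(10,2) (14,2) (14,14) (12,18) (10,18)]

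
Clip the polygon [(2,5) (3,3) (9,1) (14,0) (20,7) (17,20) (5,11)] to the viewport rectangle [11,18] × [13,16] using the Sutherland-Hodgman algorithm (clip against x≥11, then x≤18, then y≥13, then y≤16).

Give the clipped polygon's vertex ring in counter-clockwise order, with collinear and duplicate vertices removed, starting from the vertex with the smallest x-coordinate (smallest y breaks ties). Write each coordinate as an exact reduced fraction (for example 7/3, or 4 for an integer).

1. After x ≥ 11: [(11,3/5) (14,0) (20,7) (17,20) (11,31/2)]
2. After x ≤ 18: [(11,3/5) (14,0) (18,14/3) (18,47/3) (17,20) (11,31/2)]
3. After y ≥ 13: [(11,13) (18,13) (18,47/3) (17,20) (11,31/2)]
4. After y ≤ 16: [(11,13) (18,13) (18,47/3) (233/13,16) (35/3,16) (11,31/2)]
5. Canonical ring: [(11,13) (18,13) (18,47/3) (233/13,16) (35/3,16) (11,31/2)]

Clipped polygon: [(11,13) (18,13) (18,47/3) (233/13,16) (35/3,16) (11,31/2)]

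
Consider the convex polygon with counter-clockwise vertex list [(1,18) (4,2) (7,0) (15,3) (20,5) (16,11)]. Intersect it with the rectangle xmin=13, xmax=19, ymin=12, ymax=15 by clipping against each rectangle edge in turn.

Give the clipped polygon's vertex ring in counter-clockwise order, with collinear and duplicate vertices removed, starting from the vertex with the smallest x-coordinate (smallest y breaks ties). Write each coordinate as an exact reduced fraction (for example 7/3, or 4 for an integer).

1. After x ≥ 13: [(13,62/5) (13,9/4) (15,3) (20,5) (16,11)]
2. After x ≤ 19: [(13,62/5) (13,9/4) (15,3) (19,23/5) (19,13/2) (16,11)]
3. After y ≥ 12: [(97/7,12) (13,62/5) (13,12)]
4. After y ≤ 15: [(97/7,12) (13,62/5) (13,12)]
5. Canonical ring: [(13,12) (97/7,12) (13,62/5)]

Clipped polygon: [(13,12) (97/7,12) (13,62/5)]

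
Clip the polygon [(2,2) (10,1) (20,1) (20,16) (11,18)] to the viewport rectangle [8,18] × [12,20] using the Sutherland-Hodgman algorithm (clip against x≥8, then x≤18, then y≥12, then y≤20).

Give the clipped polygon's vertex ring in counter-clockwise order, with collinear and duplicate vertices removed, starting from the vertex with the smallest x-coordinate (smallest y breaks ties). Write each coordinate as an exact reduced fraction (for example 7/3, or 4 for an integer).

Clipped polygon: [(8,12) (18,12) (18,148/9) (11,18) (8,38/3)]

1. After x ≥ 8: [(8,38/3) (8,5/4) (10,1) (20,1) (20,16) (11,18)]
2. After x ≤ 18: [(8,38/3) (8,5/4) (10,1) (18,1) (18,148/9) (11,18)]
3. After y ≥ 12: [(8,38/3) (8,12) (18,12) (18,148/9) (11,18)]
4. After y ≤ 20: [(8,38/3) (8,12) (18,12) (18,148/9) (11,18)]
5. Canonical ring: [(8,12) (18,12) (18,148/9) (11,18) (8,38/3)]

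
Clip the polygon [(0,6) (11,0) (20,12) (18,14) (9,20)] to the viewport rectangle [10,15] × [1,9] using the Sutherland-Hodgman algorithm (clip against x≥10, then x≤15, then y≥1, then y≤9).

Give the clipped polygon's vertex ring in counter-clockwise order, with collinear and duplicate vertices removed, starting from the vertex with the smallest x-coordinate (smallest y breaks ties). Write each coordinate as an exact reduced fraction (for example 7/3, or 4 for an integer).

Clipped polygon: [(10,1) (47/4,1) (15,16/3) (15,9) (10,9)]

1. After x ≥ 10: [(10,6/11) (11,0) (20,12) (18,14) (10,58/3)]
2. After x ≤ 15: [(10,6/11) (11,0) (15,16/3) (15,16) (10,58/3)]
3. After y ≥ 1: [(10,1) (47/4,1) (15,16/3) (15,16) (10,58/3)]
4. After y ≤ 9: [(10,9) (10,1) (47/4,1) (15,16/3) (15,9)]
5. Canonical ring: [(10,1) (47/4,1) (15,16/3) (15,9) (10,9)]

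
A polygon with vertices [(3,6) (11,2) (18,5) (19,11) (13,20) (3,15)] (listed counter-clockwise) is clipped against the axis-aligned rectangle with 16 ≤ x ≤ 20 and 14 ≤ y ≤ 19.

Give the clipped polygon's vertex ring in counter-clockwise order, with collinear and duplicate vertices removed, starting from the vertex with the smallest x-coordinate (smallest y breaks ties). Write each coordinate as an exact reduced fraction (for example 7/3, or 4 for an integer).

1. After x ≥ 16: [(16,29/7) (18,5) (19,11) (16,31/2)]
2. After x ≤ 20: [(16,29/7) (18,5) (19,11) (16,31/2)]
3. After y ≥ 14: [(16,14) (17,14) (16,31/2)]
4. After y ≤ 19: [(16,14) (17,14) (16,31/2)]
5. Canonical ring: [(16,14) (17,14) (16,31/2)]

Clipped polygon: [(16,14) (17,14) (16,31/2)]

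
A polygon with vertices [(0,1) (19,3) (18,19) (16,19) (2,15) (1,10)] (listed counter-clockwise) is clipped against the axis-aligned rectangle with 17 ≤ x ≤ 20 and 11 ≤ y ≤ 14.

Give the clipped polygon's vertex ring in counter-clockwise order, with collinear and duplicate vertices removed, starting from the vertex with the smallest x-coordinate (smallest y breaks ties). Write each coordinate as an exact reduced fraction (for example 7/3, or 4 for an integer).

Clipped polygon: [(17,11) (37/2,11) (293/16,14) (17,14)]

1. After x ≥ 17: [(17,53/19) (19,3) (18,19) (17,19)]
2. After x ≤ 20: [(17,53/19) (19,3) (18,19) (17,19)]
3. After y ≥ 11: [(17,11) (37/2,11) (18,19) (17,19)]
4. After y ≤ 14: [(17,14) (17,11) (37/2,11) (293/16,14)]
5. Canonical ring: [(17,11) (37/2,11) (293/16,14) (17,14)]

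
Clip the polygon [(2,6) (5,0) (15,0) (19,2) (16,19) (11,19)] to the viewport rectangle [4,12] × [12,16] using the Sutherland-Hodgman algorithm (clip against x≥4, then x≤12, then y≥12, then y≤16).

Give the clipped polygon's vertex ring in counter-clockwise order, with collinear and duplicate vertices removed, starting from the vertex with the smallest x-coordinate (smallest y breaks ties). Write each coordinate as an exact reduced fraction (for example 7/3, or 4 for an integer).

1. After x ≥ 4: [(4,80/9) (4,2) (5,0) (15,0) (19,2) (16,19) (11,19)]
2. After x ≤ 12: [(4,80/9) (4,2) (5,0) (12,0) (12,19) (11,19)]
3. After y ≥ 12: [(80/13,12) (12,12) (12,19) (11,19)]
4. After y ≤ 16: [(116/13,16) (80/13,12) (12,12) (12,16)]
5. Canonical ring: [(80/13,12) (12,12) (12,16) (116/13,16)]

Clipped polygon: [(80/13,12) (12,12) (12,16) (116/13,16)]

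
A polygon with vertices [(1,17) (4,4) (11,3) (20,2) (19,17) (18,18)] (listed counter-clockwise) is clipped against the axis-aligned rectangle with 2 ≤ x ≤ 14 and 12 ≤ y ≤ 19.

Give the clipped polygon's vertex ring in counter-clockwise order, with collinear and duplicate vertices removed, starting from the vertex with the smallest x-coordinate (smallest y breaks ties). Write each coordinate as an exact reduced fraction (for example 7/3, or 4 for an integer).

Clipped polygon: [(2,38/3) (28/13,12) (14,12) (14,302/17) (2,290/17)]

1. After x ≥ 2: [(2,290/17) (2,38/3) (4,4) (11,3) (20,2) (19,17) (18,18)]
2. After x ≤ 14: [(14,302/17) (2,290/17) (2,38/3) (4,4) (11,3) (14,8/3)]
3. After y ≥ 12: [(14,12) (14,302/17) (2,290/17) (2,38/3) (28/13,12)]
4. After y ≤ 19: [(14,12) (14,302/17) (2,290/17) (2,38/3) (28/13,12)]
5. Canonical ring: [(2,38/3) (28/13,12) (14,12) (14,302/17) (2,290/17)]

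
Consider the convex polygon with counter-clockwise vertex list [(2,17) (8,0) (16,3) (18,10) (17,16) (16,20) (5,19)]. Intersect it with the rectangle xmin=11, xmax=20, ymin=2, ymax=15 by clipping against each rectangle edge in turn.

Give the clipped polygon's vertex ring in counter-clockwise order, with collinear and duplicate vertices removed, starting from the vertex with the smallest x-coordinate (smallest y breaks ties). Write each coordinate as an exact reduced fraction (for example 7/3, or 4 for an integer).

Clipped polygon: [(11,2) (40/3,2) (16,3) (18,10) (103/6,15) (11,15)]

1. After x ≥ 11: [(11,9/8) (16,3) (18,10) (17,16) (16,20) (11,215/11)]
2. After x ≤ 20: [(11,9/8) (16,3) (18,10) (17,16) (16,20) (11,215/11)]
3. After y ≥ 2: [(11,2) (40/3,2) (16,3) (18,10) (17,16) (16,20) (11,215/11)]
4. After y ≤ 15: [(11,15) (11,2) (40/3,2) (16,3) (18,10) (103/6,15)]
5. Canonical ring: [(11,2) (40/3,2) (16,3) (18,10) (103/6,15) (11,15)]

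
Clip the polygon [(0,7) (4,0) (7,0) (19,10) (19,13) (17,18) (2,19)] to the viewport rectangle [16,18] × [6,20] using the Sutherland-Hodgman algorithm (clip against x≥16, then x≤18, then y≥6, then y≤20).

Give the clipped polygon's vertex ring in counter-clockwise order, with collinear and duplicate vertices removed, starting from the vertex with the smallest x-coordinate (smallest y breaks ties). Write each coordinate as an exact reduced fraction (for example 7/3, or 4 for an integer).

1. After x ≥ 16: [(16,15/2) (19,10) (19,13) (17,18) (16,271/15)]
2. After x ≤ 18: [(16,15/2) (18,55/6) (18,31/2) (17,18) (16,271/15)]
3. After y ≥ 6: [(16,15/2) (18,55/6) (18,31/2) (17,18) (16,271/15)]
4. After y ≤ 20: [(16,15/2) (18,55/6) (18,31/2) (17,18) (16,271/15)]
5. Canonical ring: [(16,15/2) (18,55/6) (18,31/2) (17,18) (16,271/15)]

Clipped polygon: [(16,15/2) (18,55/6) (18,31/2) (17,18) (16,271/15)]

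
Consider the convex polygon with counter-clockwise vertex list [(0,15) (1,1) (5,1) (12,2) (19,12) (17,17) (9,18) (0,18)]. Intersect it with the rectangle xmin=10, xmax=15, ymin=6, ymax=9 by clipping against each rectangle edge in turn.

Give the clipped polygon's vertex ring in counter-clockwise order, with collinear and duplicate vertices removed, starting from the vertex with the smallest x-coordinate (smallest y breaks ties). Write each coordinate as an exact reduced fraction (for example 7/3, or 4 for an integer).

1. After x ≥ 10: [(10,12/7) (12,2) (19,12) (17,17) (10,143/8)]
2. After x ≤ 15: [(10,12/7) (12,2) (15,44/7) (15,69/4) (10,143/8)]
3. After y ≥ 6: [(10,6) (74/5,6) (15,44/7) (15,69/4) (10,143/8)]
4. After y ≤ 9: [(10,9) (10,6) (74/5,6) (15,44/7) (15,9)]
5. Canonical ring: [(10,6) (74/5,6) (15,44/7) (15,9) (10,9)]

Clipped polygon: [(10,6) (74/5,6) (15,44/7) (15,9) (10,9)]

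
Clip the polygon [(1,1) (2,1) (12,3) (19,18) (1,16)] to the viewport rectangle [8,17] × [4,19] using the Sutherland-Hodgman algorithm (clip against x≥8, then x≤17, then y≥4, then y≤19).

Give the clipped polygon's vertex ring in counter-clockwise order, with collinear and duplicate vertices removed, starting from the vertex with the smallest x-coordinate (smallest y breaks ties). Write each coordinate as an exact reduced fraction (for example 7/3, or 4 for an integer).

Clipped polygon: [(8,4) (187/15,4) (17,96/7) (17,160/9) (8,151/9)]

1. After x ≥ 8: [(8,11/5) (12,3) (19,18) (8,151/9)]
2. After x ≤ 17: [(8,11/5) (12,3) (17,96/7) (17,160/9) (8,151/9)]
3. After y ≥ 4: [(8,4) (187/15,4) (17,96/7) (17,160/9) (8,151/9)]
4. After y ≤ 19: [(8,4) (187/15,4) (17,96/7) (17,160/9) (8,151/9)]
5. Canonical ring: [(8,4) (187/15,4) (17,96/7) (17,160/9) (8,151/9)]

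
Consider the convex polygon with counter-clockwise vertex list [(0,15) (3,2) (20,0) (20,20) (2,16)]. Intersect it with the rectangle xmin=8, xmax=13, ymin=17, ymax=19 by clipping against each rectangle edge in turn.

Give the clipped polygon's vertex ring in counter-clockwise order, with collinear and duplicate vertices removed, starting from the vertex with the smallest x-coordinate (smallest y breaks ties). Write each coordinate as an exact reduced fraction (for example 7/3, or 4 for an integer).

1. After x ≥ 8: [(8,24/17) (20,0) (20,20) (8,52/3)]
2. After x ≤ 13: [(8,24/17) (13,14/17) (13,166/9) (8,52/3)]
3. After y ≥ 17: [(8,17) (13,17) (13,166/9) (8,52/3)]
4. After y ≤ 19: [(8,17) (13,17) (13,166/9) (8,52/3)]
5. Canonical ring: [(8,17) (13,17) (13,166/9) (8,52/3)]

Clipped polygon: [(8,17) (13,17) (13,166/9) (8,52/3)]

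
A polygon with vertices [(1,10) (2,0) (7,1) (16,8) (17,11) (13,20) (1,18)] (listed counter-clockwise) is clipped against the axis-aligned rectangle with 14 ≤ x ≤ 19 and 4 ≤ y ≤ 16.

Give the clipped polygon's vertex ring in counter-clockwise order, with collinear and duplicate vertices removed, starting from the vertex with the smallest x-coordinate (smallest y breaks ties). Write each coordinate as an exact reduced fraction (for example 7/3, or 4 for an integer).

Clipped polygon: [(14,58/9) (16,8) (17,11) (133/9,16) (14,16)]

1. After x ≥ 14: [(14,58/9) (16,8) (17,11) (14,71/4)]
2. After x ≤ 19: [(14,58/9) (16,8) (17,11) (14,71/4)]
3. After y ≥ 4: [(14,58/9) (16,8) (17,11) (14,71/4)]
4. After y ≤ 16: [(14,16) (14,58/9) (16,8) (17,11) (133/9,16)]
5. Canonical ring: [(14,58/9) (16,8) (17,11) (133/9,16) (14,16)]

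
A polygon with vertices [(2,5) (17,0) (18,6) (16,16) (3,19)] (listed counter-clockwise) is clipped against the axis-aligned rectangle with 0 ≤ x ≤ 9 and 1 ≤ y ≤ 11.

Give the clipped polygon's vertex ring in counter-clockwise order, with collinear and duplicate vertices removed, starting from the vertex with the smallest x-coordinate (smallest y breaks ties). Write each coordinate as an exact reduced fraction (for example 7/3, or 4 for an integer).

1. After x ≥ 0: [(2,5) (17,0) (18,6) (16,16) (3,19)]
2. After x ≤ 9: [(2,5) (9,8/3) (9,229/13) (3,19)]
3. After y ≥ 1: [(2,5) (9,8/3) (9,229/13) (3,19)]
4. After y ≤ 11: [(17/7,11) (2,5) (9,8/3) (9,11)]
5. Canonical ring: [(2,5) (9,8/3) (9,11) (17/7,11)]

Clipped polygon: [(2,5) (9,8/3) (9,11) (17/7,11)]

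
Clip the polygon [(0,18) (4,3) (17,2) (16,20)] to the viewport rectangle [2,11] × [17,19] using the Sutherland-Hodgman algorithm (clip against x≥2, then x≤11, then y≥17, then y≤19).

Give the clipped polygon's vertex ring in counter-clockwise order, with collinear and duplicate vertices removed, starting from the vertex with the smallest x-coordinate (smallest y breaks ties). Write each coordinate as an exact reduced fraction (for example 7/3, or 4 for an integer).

1. After x ≥ 2: [(2,73/4) (2,21/2) (4,3) (17,2) (16,20)]
2. After x ≤ 11: [(11,155/8) (2,73/4) (2,21/2) (4,3) (11,32/13)]
3. After y ≥ 17: [(11,17) (11,155/8) (2,73/4) (2,17)]
4. After y ≤ 19: [(11,17) (11,19) (8,19) (2,73/4) (2,17)]
5. Canonical ring: [(2,17) (11,17) (11,19) (8,19) (2,73/4)]

Clipped polygon: [(2,17) (11,17) (11,19) (8,19) (2,73/4)]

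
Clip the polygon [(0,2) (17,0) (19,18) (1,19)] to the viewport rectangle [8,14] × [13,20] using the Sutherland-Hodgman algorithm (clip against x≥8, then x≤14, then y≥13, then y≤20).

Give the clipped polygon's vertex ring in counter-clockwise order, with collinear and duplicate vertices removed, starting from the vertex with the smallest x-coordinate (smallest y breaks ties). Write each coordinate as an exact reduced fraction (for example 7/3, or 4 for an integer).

1. After x ≥ 8: [(8,18/17) (17,0) (19,18) (8,335/18)]
2. After x ≤ 14: [(8,18/17) (14,6/17) (14,329/18) (8,335/18)]
3. After y ≥ 13: [(8,13) (14,13) (14,329/18) (8,335/18)]
4. After y ≤ 20: [(8,13) (14,13) (14,329/18) (8,335/18)]
5. Canonical ring: [(8,13) (14,13) (14,329/18) (8,335/18)]

Clipped polygon: [(8,13) (14,13) (14,329/18) (8,335/18)]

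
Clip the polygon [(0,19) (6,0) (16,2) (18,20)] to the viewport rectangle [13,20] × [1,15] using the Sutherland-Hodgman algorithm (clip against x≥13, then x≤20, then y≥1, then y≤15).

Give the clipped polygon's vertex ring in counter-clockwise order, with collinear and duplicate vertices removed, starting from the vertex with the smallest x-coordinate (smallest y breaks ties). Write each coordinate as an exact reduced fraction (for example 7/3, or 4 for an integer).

1. After x ≥ 13: [(13,355/18) (13,7/5) (16,2) (18,20)]
2. After x ≤ 20: [(13,355/18) (13,7/5) (16,2) (18,20)]
3. After y ≥ 1: [(13,355/18) (13,7/5) (16,2) (18,20)]
4. After y ≤ 15: [(13,15) (13,7/5) (16,2) (157/9,15)]
5. Canonical ring: [(13,7/5) (16,2) (157/9,15) (13,15)]

Clipped polygon: [(13,7/5) (16,2) (157/9,15) (13,15)]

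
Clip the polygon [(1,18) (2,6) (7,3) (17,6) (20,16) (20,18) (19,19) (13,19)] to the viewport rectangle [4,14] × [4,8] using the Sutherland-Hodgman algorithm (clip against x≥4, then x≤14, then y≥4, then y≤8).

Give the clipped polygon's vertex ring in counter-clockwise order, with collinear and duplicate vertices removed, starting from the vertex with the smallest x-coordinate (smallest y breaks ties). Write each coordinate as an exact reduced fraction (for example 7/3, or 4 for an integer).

Clipped polygon: [(4,24/5) (16/3,4) (31/3,4) (14,51/10) (14,8) (4,8)]

1. After x ≥ 4: [(4,73/4) (4,24/5) (7,3) (17,6) (20,16) (20,18) (19,19) (13,19)]
2. After x ≤ 14: [(4,73/4) (4,24/5) (7,3) (14,51/10) (14,19) (13,19)]
3. After y ≥ 4: [(4,73/4) (4,24/5) (16/3,4) (31/3,4) (14,51/10) (14,19) (13,19)]
4. After y ≤ 8: [(4,8) (4,24/5) (16/3,4) (31/3,4) (14,51/10) (14,8)]
5. Canonical ring: [(4,24/5) (16/3,4) (31/3,4) (14,51/10) (14,8) (4,8)]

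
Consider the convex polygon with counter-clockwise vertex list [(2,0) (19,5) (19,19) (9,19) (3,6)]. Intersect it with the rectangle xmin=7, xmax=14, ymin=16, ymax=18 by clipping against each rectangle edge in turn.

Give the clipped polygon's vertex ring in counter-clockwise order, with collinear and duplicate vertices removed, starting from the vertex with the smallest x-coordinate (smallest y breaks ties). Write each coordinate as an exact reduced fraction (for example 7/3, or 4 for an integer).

Clipped polygon: [(99/13,16) (14,16) (14,18) (111/13,18)]

1. After x ≥ 7: [(7,25/17) (19,5) (19,19) (9,19) (7,44/3)]
2. After x ≤ 14: [(7,25/17) (14,60/17) (14,19) (9,19) (7,44/3)]
3. After y ≥ 16: [(14,16) (14,19) (9,19) (99/13,16)]
4. After y ≤ 18: [(14,16) (14,18) (111/13,18) (99/13,16)]
5. Canonical ring: [(99/13,16) (14,16) (14,18) (111/13,18)]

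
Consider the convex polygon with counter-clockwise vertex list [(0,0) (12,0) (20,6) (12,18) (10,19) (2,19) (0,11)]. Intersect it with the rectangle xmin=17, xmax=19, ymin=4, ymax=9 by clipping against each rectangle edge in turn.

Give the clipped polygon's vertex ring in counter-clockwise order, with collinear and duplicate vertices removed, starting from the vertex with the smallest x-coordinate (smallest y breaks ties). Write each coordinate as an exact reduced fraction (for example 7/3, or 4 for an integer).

Clipped polygon: [(17,4) (52/3,4) (19,21/4) (19,15/2) (18,9) (17,9)]

1. After x ≥ 17: [(17,15/4) (20,6) (17,21/2)]
2. After x ≤ 19: [(17,15/4) (19,21/4) (19,15/2) (17,21/2)]
3. After y ≥ 4: [(17,4) (52/3,4) (19,21/4) (19,15/2) (17,21/2)]
4. After y ≤ 9: [(17,9) (17,4) (52/3,4) (19,21/4) (19,15/2) (18,9)]
5. Canonical ring: [(17,4) (52/3,4) (19,21/4) (19,15/2) (18,9) (17,9)]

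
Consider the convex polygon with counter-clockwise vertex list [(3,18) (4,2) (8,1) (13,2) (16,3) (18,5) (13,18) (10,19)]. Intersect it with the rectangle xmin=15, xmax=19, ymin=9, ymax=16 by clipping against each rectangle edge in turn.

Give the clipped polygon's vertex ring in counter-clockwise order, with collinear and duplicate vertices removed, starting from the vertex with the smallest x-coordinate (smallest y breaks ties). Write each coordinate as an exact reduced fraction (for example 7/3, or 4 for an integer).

1. After x ≥ 15: [(15,8/3) (16,3) (18,5) (15,64/5)]
2. After x ≤ 19: [(15,8/3) (16,3) (18,5) (15,64/5)]
3. After y ≥ 9: [(15,9) (214/13,9) (15,64/5)]
4. After y ≤ 16: [(15,9) (214/13,9) (15,64/5)]
5. Canonical ring: [(15,9) (214/13,9) (15,64/5)]

Clipped polygon: [(15,9) (214/13,9) (15,64/5)]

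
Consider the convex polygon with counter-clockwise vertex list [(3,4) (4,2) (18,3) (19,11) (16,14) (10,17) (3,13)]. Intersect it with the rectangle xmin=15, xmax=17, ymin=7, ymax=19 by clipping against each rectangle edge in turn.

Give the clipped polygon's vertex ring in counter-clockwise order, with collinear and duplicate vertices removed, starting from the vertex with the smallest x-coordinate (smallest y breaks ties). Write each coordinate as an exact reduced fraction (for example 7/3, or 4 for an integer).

Clipped polygon: [(15,7) (17,7) (17,13) (16,14) (15,29/2)]

1. After x ≥ 15: [(15,39/14) (18,3) (19,11) (16,14) (15,29/2)]
2. After x ≤ 17: [(15,39/14) (17,41/14) (17,13) (16,14) (15,29/2)]
3. After y ≥ 7: [(15,7) (17,7) (17,13) (16,14) (15,29/2)]
4. After y ≤ 19: [(15,7) (17,7) (17,13) (16,14) (15,29/2)]
5. Canonical ring: [(15,7) (17,7) (17,13) (16,14) (15,29/2)]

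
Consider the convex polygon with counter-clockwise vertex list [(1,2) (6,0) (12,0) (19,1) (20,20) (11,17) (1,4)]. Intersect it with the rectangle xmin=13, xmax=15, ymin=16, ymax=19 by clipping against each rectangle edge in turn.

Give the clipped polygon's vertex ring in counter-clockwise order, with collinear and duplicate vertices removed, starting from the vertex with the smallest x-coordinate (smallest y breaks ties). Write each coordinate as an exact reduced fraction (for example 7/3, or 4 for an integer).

Clipped polygon: [(13,16) (15,16) (15,55/3) (13,53/3)]

1. After x ≥ 13: [(13,1/7) (19,1) (20,20) (13,53/3)]
2. After x ≤ 15: [(13,1/7) (15,3/7) (15,55/3) (13,53/3)]
3. After y ≥ 16: [(13,16) (15,16) (15,55/3) (13,53/3)]
4. After y ≤ 19: [(13,16) (15,16) (15,55/3) (13,53/3)]
5. Canonical ring: [(13,16) (15,16) (15,55/3) (13,53/3)]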